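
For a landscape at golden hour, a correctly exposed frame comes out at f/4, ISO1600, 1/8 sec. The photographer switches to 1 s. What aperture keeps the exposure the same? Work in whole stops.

f/11

Shutter speed: 1/8 → 1/4 → 1/2 → 1 — 3 stops longer (brighter).
Need 3 stops darker from the aperture: f/4 → f/5.6 → f/8 → f/11.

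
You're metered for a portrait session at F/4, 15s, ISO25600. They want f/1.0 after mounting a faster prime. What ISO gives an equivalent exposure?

Aperture: f/4 → f/2.8 → f/2 → f/1.4 → f/1.0 — 4 stops wider (brighter).
Need 4 stops darker from the ISO: 25600 → 12800 → 6400 → 3200 → 1600.

ISO 1600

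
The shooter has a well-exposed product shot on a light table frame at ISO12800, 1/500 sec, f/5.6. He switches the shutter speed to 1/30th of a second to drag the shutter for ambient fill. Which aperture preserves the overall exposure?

f/22

Shutter speed: 1/500 → 1/250 → 1/125 → 1/60 → 1/30 — 4 stops longer (brighter).
Need 4 stops darker from the aperture: f/5.6 → f/8 → f/11 → f/16 → f/22.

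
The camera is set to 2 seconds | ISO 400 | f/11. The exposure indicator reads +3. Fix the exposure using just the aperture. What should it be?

Overexposed by 3 stops → need 3 stops darker.
Aperture: f/11 → f/16 → f/22 → f/32.

f/32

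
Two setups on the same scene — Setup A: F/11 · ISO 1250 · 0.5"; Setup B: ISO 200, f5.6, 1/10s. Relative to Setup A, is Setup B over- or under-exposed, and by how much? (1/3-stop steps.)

3 stops darker

Aperture: f/11 → f/10 → f/9 → f/8 → f/7.1 → f/6.3 → f/5.6 — 2 stops opened up (brighter).
Shutter speed: 0.5 → 0.4 → 0.3 → 1/4 → 1/5 → 1/6 → 1/8 → 1/10 — 2 1/3 stops shorter (darker).
ISO: 1250 → 1000 → 800 → 640 → 500 → 400 → 320 → 250 → 200 — 2 2/3 stops lower (darker).
Net: +2 −2 1/3 −2 2/3 = −3 stops.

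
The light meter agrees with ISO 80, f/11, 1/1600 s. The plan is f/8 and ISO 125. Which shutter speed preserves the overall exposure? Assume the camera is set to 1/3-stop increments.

1/5000s

Aperture: f/11 → f/10 → f/9 → f/8 — 1 stop wider (brighter).
ISO: 80 → 100 → 125 — 2/3 stop higher (brighter).
Net change so far: 1 2/3 stops brighter. Offset with the shutter speed: 1/1600 → 1/2000 → 1/2500 → 1/3200 → 1/4000 → 1/5000.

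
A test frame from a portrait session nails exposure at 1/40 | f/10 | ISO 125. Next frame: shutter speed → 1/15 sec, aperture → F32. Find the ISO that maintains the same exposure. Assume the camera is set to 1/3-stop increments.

ISO 500

Shutter speed: 1/40 → 1/30 → 1/25 → 1/20 → 1/15 — 1 1/3 stops longer (brighter).
Aperture: f/10 → f/11 → f/13 → f/14 → f/16 → f/18 → f/20 → f/22 → f/25 → f/29 → f/32 — 3 1/3 stops narrower (darker).
Net change so far: 2 stops darker. Offset with the ISO: 125 → 160 → 200 → 250 → 320 → 400 → 500.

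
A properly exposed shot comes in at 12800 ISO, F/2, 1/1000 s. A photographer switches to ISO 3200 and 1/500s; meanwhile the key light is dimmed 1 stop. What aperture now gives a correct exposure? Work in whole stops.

Scene light: 1 stop darker.
ISO: 12800 → 6400 → 3200 — 2 stops lower (darker).
Shutter speed: 1/1000 → 1/500 — 1 stop slower (brighter).
Net so far: 2 stops darker. Aperture: f/2 → f/1.4 → f/1.0.

f/1.0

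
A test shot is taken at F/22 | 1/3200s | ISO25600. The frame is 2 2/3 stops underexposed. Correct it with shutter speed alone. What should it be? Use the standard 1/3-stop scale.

Underexposed by 2 2/3 stops → need 2 2/3 stops brighter.
Shutter speed: 1/3200 → 1/2500 → 1/2000 → 1/1600 → 1/1250 → 1/1000 → 1/800 → 1/640 → 1/500.

1/500s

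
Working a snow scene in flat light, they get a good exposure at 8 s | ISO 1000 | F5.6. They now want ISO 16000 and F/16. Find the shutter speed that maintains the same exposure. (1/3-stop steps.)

ISO: 1000 → 1250 → 1600 → 2000 → 2500 → 3200 → 4000 → 5000 → 6400 → 8000 → 10000 → 12800 → 16000 — 4 stops higher (brighter).
Aperture: f/5.6 → f/6.3 → f/7.1 → f/8 → f/9 → f/10 → f/11 → f/13 → f/14 → f/16 — 3 stops narrower (darker).
Net change so far: 1 stop brighter. Offset with the shutter speed: 8 → 6 → 5 → 4.

4 s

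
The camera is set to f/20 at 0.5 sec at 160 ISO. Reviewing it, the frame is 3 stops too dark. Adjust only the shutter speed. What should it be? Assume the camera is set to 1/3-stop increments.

Underexposed by 3 stops → need 3 stops brighter.
Shutter speed: 0.5 → 0.6 → 0.8 → 1 → 1.3 → 1.6 → 2 → 2.5 → 3.2 → 4.

4 s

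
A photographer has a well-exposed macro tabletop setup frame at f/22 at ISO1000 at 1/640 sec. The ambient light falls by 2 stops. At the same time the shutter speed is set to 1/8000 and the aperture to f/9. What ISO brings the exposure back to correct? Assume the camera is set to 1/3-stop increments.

ISO 8000

Scene light: 2 stops darker.
Shutter speed: 1/640 → 1/800 → 1/1000 → 1/1250 → 1/1600 → 1/2000 → 1/2500 → 1/3200 → 1/4000 → 1/5000 → 1/6400 → 1/8000 — 3 2/3 stops shorter (darker).
Aperture: f/22 → f/20 → f/18 → f/16 → f/14 → f/13 → f/11 → f/10 → f/9 — 2 2/3 stops opened up (brighter).
Net so far: 3 stops darker. ISO: 1000 → 1250 → 1600 → 2000 → 2500 → 3200 → 4000 → 5000 → 6400 → 8000.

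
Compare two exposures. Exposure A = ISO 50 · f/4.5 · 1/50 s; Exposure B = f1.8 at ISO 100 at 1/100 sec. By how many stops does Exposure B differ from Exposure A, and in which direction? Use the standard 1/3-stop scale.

2 2/3 stops brighter

Aperture: f/4.5 → f/4 → f/3.5 → f/3.2 → f/2.8 → f/2.5 → f/2.2 → f/2 → f/1.8 — 2 2/3 stops opened up (brighter).
Shutter speed: 1/50 → 1/60 → 1/80 → 1/100 — 1 stop faster (darker).
ISO: 50 → 64 → 80 → 100 — 1 stop higher (brighter).
Net: +2 2/3 −1 +1 = +2 2/3 stops.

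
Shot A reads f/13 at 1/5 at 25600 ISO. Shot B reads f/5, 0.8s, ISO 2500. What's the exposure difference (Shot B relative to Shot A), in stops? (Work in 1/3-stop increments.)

Aperture: f/13 → f/11 → f/10 → f/9 → f/8 → f/7.1 → f/6.3 → f/5.6 → f/5 — 2 2/3 stops opened up (brighter).
Shutter speed: 1/5 → 1/4 → 0.3 → 0.4 → 0.5 → 0.6 → 0.8 — 2 stops slower (brighter).
ISO: 25600 → 20000 → 16000 → 12800 → 10000 → 8000 → 6400 → 5000 → 4000 → 3200 → 2500 — 3 1/3 stops lower (darker).
Net: +2 2/3 +2 −3 1/3 = +1 1/3 stops.

1 1/3 stops brighter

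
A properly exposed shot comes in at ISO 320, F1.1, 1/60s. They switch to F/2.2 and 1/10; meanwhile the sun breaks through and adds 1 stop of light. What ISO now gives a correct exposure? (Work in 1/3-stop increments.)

Scene light: 1 stop brighter.
Aperture: f/1.1 → f/1.2 → f/1.4 → f/1.6 → f/1.8 → f/2 → f/2.2 — 2 stops smaller aperture (darker).
Shutter speed: 1/60 → 1/50 → 1/40 → 1/30 → 1/25 → 1/20 → 1/15 → 1/13 → 1/10 — 2 2/3 stops longer (brighter).
Net so far: 1 2/3 stops brighter. ISO: 320 → 250 → 200 → 160 → 125 → 100.

ISO 100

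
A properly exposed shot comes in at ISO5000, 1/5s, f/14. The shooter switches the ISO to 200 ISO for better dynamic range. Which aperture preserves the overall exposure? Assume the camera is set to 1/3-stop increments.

ISO: 5000 → 4000 → 3200 → 2500 → 2000 → 1600 → 1250 → 1000 → 800 → 640 → 500 → 400 → 320 → 250 → 200 — 4 2/3 stops dropped (darker).
Need 4 2/3 stops brighter from the aperture: f/14 → f/13 → f/11 → f/10 → f/9 → f/8 → f/7.1 → f/6.3 → f/5.6 → f/5 → f/4.5 → f/4 → f/3.5 → f/3.2 → f/2.8.

f/2.8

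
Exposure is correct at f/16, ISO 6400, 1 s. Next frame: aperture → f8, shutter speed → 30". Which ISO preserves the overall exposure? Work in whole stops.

Aperture: f/16 → f/11 → f/8 — 2 stops larger aperture (brighter).
Shutter speed: 1 → 2 → 4 → 8 → 15 → 30 — 5 stops slower (brighter).
Net change so far: 7 stops brighter. Offset with the ISO: 6400 → 3200 → 1600 → 800 → 400 → 200 → 100 → 50.

ISO 50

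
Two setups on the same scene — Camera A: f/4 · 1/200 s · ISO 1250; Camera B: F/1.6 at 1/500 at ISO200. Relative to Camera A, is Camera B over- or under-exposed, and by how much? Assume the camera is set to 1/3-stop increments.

1 1/3 stops darker

Aperture: f/4 → f/3.5 → f/3.2 → f/2.8 → f/2.5 → f/2.2 → f/2 → f/1.8 → f/1.6 — 2 2/3 stops larger aperture (brighter).
Shutter speed: 1/200 → 1/250 → 1/320 → 1/400 → 1/500 — 1 1/3 stops shorter (darker).
ISO: 1250 → 1000 → 800 → 640 → 500 → 400 → 320 → 250 → 200 — 2 2/3 stops dropped (darker).
Net: +2 2/3 −1 1/3 −2 2/3 = −1 1/3 stops.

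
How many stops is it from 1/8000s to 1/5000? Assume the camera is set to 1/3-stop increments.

1/8000 → 1/6400 → 1/5000 — count the steps: 2 third-stops = 2/3 stop.

2/3 stop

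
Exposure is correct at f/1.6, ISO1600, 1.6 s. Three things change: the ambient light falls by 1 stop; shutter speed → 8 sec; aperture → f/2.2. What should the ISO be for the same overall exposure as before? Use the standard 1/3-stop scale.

ISO 1250

Scene light: 1 stop darker.
Shutter speed: 1.6 → 2 → 2.5 → 3.2 → 4 → 5 → 6 → 8 — 2 1/3 stops slower (brighter).
Aperture: f/1.6 → f/1.8 → f/2 → f/2.2 — 1 stop smaller aperture (darker).
Net so far: 1/3 stop brighter. ISO: 1600 → 1250.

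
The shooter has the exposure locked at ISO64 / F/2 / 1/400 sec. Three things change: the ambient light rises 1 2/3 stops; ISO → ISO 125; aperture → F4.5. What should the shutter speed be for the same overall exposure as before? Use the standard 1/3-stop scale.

Scene light: 1 2/3 stops brighter.
ISO: 64 → 80 → 100 → 125 — 1 stop raised (brighter).
Aperture: f/2 → f/2.2 → f/2.5 → f/2.8 → f/3.2 → f/3.5 → f/4 → f/4.5 — 2 1/3 stops smaller aperture (darker).
Net so far: 1/3 stop brighter. Shutter speed: 1/400 → 1/500.

1/500s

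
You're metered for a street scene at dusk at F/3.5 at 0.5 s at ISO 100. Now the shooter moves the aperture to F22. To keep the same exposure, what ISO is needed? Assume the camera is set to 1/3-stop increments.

Aperture: f/3.5 → f/4 → f/4.5 → f/5 → f/5.6 → f/6.3 → f/7.1 → f/8 → f/9 → f/10 → f/11 → f/13 → f/14 → f/16 → f/18 → f/20 → f/22 — 5 1/3 stops narrower (darker).
Need 5 1/3 stops brighter from the ISO: 100 → 125 → 160 → 200 → 250 → 320 → 400 → 500 → 640 → 800 → 1000 → 1250 → 1600 → 2000 → 2500 → 3200 → 4000.

ISO 4000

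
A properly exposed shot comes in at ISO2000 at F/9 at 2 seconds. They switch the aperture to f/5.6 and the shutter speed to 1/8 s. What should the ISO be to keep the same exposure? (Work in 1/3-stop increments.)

ISO 12800

Aperture: f/9 → f/8 → f/7.1 → f/6.3 → f/5.6 — 1 1/3 stops opened up (brighter).
Shutter speed: 2 → 1.6 → 1.3 → 1 → 0.8 → 0.6 → 0.5 → 0.4 → 0.3 → 1/4 → 1/5 → 1/6 → 1/8 — 4 stops faster (darker).
Net change so far: 2 2/3 stops darker. Offset with the ISO: 2000 → 2500 → 3200 → 4000 → 5000 → 6400 → 8000 → 10000 → 12800.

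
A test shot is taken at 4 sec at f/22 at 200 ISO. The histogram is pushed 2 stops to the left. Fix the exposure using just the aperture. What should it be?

f/11

Underexposed by 2 stops → need 2 stops brighter.
Aperture: f/22 → f/16 → f/11.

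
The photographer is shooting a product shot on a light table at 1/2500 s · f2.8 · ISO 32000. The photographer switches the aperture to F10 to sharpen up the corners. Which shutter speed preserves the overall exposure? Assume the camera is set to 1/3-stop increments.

1/200s

Aperture: f/2.8 → f/3.2 → f/3.5 → f/4 → f/4.5 → f/5 → f/5.6 → f/6.3 → f/7.1 → f/8 → f/9 → f/10 — 3 2/3 stops smaller aperture (darker).
Need 3 2/3 stops brighter from the shutter speed: 1/2500 → 1/2000 → 1/1600 → 1/1250 → 1/1000 → 1/800 → 1/640 → 1/500 → 1/400 → 1/320 → 1/250 → 1/200.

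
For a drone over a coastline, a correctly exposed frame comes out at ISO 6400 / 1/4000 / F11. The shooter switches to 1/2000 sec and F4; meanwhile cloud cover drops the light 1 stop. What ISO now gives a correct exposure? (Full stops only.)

Scene light: 1 stop darker.
Shutter speed: 1/4000 → 1/2000 — 1 stop slower (brighter).
Aperture: f/11 → f/8 → f/5.6 → f/4 — 3 stops opened up (brighter).
Net so far: 3 stops brighter. ISO: 6400 → 3200 → 1600 → 800.

ISO 800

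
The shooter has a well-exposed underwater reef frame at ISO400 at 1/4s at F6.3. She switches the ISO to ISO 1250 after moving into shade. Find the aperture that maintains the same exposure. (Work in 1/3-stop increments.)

ISO: 400 → 500 → 640 → 800 → 1000 → 1250 — 1 2/3 stops raised (brighter).
Need 1 2/3 stops darker from the aperture: f/6.3 → f/7.1 → f/8 → f/9 → f/10 → f/11.

f/11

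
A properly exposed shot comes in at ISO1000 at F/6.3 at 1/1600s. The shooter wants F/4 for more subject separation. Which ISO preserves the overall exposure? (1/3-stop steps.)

ISO 400

Aperture: f/6.3 → f/5.6 → f/5 → f/4.5 → f/4 — 1 1/3 stops wider (brighter).
Need 1 1/3 stops darker from the ISO: 1000 → 800 → 640 → 500 → 400.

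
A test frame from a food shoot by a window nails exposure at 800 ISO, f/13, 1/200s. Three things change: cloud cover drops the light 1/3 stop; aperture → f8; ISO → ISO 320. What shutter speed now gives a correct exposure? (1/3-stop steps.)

1/160s

Scene light: 1/3 stop darker.
Aperture: f/13 → f/11 → f/10 → f/9 → f/8 — 1 1/3 stops wider (brighter).
ISO: 800 → 640 → 500 → 400 → 320 — 1 1/3 stops dropped (darker).
Net so far: 1/3 stop darker. Shutter speed: 1/200 → 1/160.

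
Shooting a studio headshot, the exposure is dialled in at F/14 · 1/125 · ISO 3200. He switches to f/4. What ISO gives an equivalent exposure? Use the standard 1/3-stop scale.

Aperture: f/14 → f/13 → f/11 → f/10 → f/9 → f/8 → f/7.1 → f/6.3 → f/5.6 → f/5 → f/4.5 → f/4 — 3 2/3 stops larger aperture (brighter).
Need 3 2/3 stops darker from the ISO: 3200 → 2500 → 2000 → 1600 → 1250 → 1000 → 800 → 640 → 500 → 400 → 320 → 250.

ISO 250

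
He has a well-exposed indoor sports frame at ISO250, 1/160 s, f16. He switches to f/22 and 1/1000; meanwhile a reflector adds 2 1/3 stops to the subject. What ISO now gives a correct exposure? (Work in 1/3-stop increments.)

Scene light: 2 1/3 stops brighter.
Aperture: f/16 → f/18 → f/20 → f/22 — 1 stop smaller aperture (darker).
Shutter speed: 1/160 → 1/200 → 1/250 → 1/320 → 1/400 → 1/500 → 1/640 → 1/800 → 1/1000 — 2 2/3 stops shorter (darker).
Net so far: 1 1/3 stops darker. ISO: 250 → 320 → 400 → 500 → 640.

ISO 640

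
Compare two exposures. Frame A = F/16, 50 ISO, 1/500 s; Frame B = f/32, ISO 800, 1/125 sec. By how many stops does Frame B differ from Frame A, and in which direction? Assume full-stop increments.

Aperture: f/16 → f/22 → f/32 — 2 stops stopped down (darker).
Shutter speed: 1/500 → 1/250 → 1/125 — 2 stops slower (brighter).
ISO: 50 → 100 → 200 → 400 → 800 — 4 stops higher (brighter).
Net: −2 +2 +4 = +4 stops.

4 stops brighter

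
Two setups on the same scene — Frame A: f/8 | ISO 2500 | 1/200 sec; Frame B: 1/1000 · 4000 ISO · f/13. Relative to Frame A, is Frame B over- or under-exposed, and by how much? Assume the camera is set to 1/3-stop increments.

Aperture: f/8 → f/9 → f/10 → f/11 → f/13 — 1 1/3 stops stopped down (darker).
Shutter speed: 1/200 → 1/250 → 1/320 → 1/400 → 1/500 → 1/640 → 1/800 → 1/1000 — 2 1/3 stops faster (darker).
ISO: 2500 → 3200 → 4000 — 2/3 stop raised (brighter).
Net: −1 1/3 −2 1/3 +2/3 = −3 stops.

3 stops darker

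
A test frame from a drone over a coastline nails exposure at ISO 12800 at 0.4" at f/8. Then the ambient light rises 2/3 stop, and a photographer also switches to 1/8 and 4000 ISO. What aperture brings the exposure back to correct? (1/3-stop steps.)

Scene light: 2/3 stop brighter.
Shutter speed: 0.4 → 0.3 → 1/4 → 1/5 → 1/6 → 1/8 — 1 2/3 stops faster (darker).
ISO: 12800 → 10000 → 8000 → 6400 → 5000 → 4000 — 1 2/3 stops lower (darker).
Net so far: 2 2/3 stops darker. Aperture: f/8 → f/7.1 → f/6.3 → f/5.6 → f/5 → f/4.5 → f/4 → f/3.5 → f/3.2.

f/3.2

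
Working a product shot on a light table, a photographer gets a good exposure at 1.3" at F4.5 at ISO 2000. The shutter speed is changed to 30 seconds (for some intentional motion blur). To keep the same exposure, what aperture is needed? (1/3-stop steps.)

f/22

Shutter speed: 1.3 → 1.6 → 2 → 2.5 → 3.2 → 4 → 5 → 6 → 8 → 10 → 13 → 15 → 20 → 25 → 30 — 4 2/3 stops longer (brighter).
Need 4 2/3 stops darker from the aperture: f/4.5 → f/5 → f/5.6 → f/6.3 → f/7.1 → f/8 → f/9 → f/10 → f/11 → f/13 → f/14 → f/16 → f/18 → f/20 → f/22.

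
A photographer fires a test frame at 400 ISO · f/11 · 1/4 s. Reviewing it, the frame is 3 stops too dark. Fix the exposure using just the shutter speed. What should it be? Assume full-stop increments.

2 s

Underexposed by 3 stops → need 3 stops brighter.
Shutter speed: 1/4 → 1/2 → 1 → 2.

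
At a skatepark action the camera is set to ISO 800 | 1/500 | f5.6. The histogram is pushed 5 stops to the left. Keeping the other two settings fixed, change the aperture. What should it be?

Underexposed by 5 stops → need 5 stops brighter.
Aperture: f/5.6 → f/4 → f/2.8 → f/2 → f/1.4 → f/1.0.

f/1.0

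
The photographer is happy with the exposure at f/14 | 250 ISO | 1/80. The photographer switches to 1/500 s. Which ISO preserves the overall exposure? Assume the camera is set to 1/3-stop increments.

Shutter speed: 1/80 → 1/100 → 1/125 → 1/160 → 1/200 → 1/250 → 1/320 → 1/400 → 1/500 — 2 2/3 stops shorter (darker).
Need 2 2/3 stops brighter from the ISO: 250 → 320 → 400 → 500 → 640 → 800 → 1000 → 1250 → 1600.

ISO 1600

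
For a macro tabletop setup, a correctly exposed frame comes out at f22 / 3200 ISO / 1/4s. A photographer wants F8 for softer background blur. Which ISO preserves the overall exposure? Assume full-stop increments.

ISO 400

Aperture: f/22 → f/16 → f/11 → f/8 — 3 stops wider (brighter).
Need 3 stops darker from the ISO: 3200 → 1600 → 800 → 400.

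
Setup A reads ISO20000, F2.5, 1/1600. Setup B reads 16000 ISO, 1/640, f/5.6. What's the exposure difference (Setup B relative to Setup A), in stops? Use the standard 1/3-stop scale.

Aperture: f/2.5 → f/2.8 → f/3.2 → f/3.5 → f/4 → f/4.5 → f/5 → f/5.6 — 2 1/3 stops narrower (darker).
Shutter speed: 1/1600 → 1/1250 → 1/1000 → 1/800 → 1/640 — 1 1/3 stops longer (brighter).
ISO: 20000 → 16000 — 1/3 stop lower (darker).
Net: −2 1/3 +1 1/3 −1/3 = −1 1/3 stops.

1 1/3 stops darker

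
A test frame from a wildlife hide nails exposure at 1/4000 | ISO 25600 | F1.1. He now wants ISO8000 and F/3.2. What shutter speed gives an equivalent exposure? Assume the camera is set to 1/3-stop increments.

ISO: 25600 → 20000 → 16000 → 12800 → 10000 → 8000 — 1 2/3 stops lower (darker).
Aperture: f/1.1 → f/1.2 → f/1.4 → f/1.6 → f/1.8 → f/2 → f/2.2 → f/2.5 → f/2.8 → f/3.2 — 3 stops stopped down (darker).
Net change so far: 4 2/3 stops darker. Offset with the shutter speed: 1/4000 → 1/3200 → 1/2500 → 1/2000 → 1/1600 → 1/1250 → 1/1000 → 1/800 → 1/640 → 1/500 → 1/400 → 1/320 → 1/250 → 1/200 → 1/160.

1/160s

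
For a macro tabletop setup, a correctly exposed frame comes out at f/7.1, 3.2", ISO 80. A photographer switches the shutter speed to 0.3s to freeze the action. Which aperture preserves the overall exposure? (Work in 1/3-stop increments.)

Shutter speed: 3.2 → 2.5 → 2 → 1.6 → 1.3 → 1 → 0.8 → 0.6 → 0.5 → 0.4 → 0.3 — 3 1/3 stops shorter (darker).
Need 3 1/3 stops brighter from the aperture: f/7.1 → f/6.3 → f/5.6 → f/5 → f/4.5 → f/4 → f/3.5 → f/3.2 → f/2.8 → f/2.5 → f/2.2.

f/2.2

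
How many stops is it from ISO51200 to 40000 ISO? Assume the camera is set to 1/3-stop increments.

1/3 stop

51200 → 40000 — count the steps: 1 third-stops = 1/3 stop.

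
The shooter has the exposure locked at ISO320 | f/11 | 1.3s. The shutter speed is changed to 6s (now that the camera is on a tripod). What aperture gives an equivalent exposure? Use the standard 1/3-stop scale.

f/25

Shutter speed: 1.3 → 1.6 → 2 → 2.5 → 3.2 → 4 → 5 → 6 — 2 1/3 stops longer (brighter).
Need 2 1/3 stops darker from the aperture: f/11 → f/13 → f/14 → f/16 → f/18 → f/20 → f/22 → f/25.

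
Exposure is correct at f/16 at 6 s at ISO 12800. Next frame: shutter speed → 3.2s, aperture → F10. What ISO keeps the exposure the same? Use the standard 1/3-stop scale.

ISO 10000

Shutter speed: 6 → 5 → 4 → 3.2 — 1 stop shorter (darker).
Aperture: f/16 → f/14 → f/13 → f/11 → f/10 — 1 1/3 stops wider (brighter).
Net change so far: 1/3 stop brighter. Offset with the ISO: 12800 → 10000.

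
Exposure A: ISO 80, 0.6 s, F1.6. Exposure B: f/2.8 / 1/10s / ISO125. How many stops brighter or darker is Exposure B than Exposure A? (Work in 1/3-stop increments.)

3 2/3 stops darker

Aperture: f/1.6 → f/1.8 → f/2 → f/2.2 → f/2.5 → f/2.8 — 1 2/3 stops stopped down (darker).
Shutter speed: 0.6 → 0.5 → 0.4 → 0.3 → 1/4 → 1/5 → 1/6 → 1/8 → 1/10 — 2 2/3 stops faster (darker).
ISO: 80 → 100 → 125 — 2/3 stop higher (brighter).
Net: −1 2/3 −2 2/3 +2/3 = −3 2/3 stops.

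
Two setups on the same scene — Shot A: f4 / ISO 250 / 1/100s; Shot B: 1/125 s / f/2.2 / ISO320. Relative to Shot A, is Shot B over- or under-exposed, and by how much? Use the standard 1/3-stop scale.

Aperture: f/4 → f/3.5 → f/3.2 → f/2.8 → f/2.5 → f/2.2 — 1 2/3 stops opened up (brighter).
Shutter speed: 1/100 → 1/125 — 1/3 stop shorter (darker).
ISO: 250 → 320 — 1/3 stop higher (brighter).
Net: +1 2/3 −1/3 +1/3 = +1 2/3 stops.

1 2/3 stops brighter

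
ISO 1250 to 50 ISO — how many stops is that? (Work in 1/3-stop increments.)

4 2/3 stops

1250 → 1000 → 800 → 640 → 500 → 400 → 320 → 250 → 200 → 160 → 125 → 100 → 80 → 64 → 50 — count the steps: 14 third-stops = 4 2/3 stops.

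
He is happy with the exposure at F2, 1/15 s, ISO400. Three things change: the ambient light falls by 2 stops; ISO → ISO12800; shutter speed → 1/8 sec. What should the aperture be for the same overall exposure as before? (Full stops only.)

f/8

Scene light: 2 stops darker.
ISO: 400 → 800 → 1600 → 3200 → 6400 → 12800 — 5 stops higher (brighter).
Shutter speed: 1/15 → 1/8 — 1 stop slower (brighter).
Net so far: 4 stops brighter. Aperture: f/2 → f/2.8 → f/4 → f/5.6 → f/8.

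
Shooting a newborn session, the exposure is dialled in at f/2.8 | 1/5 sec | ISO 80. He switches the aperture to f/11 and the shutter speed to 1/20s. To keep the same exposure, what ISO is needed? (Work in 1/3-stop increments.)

ISO 5000

Aperture: f/2.8 → f/3.2 → f/3.5 → f/4 → f/4.5 → f/5 → f/5.6 → f/6.3 → f/7.1 → f/8 → f/9 → f/10 → f/11 — 4 stops smaller aperture (darker).
Shutter speed: 1/5 → 1/6 → 1/8 → 1/10 → 1/13 → 1/15 → 1/20 — 2 stops shorter (darker).
Net change so far: 6 stops darker. Offset with the ISO: 80 → 100 → 125 → 160 → 200 → 250 → 320 → 400 → 500 → 640 → 800 → 1000 → 1250 → 1600 → 2000 → 2500 → 3200 → 4000 → 5000.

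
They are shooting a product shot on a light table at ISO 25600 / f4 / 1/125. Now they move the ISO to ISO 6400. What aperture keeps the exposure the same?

ISO: 25600 → 12800 → 6400 — 2 stops dropped (darker).
Need 2 stops brighter from the aperture: f/4 → f/2.8 → f/2.

f/2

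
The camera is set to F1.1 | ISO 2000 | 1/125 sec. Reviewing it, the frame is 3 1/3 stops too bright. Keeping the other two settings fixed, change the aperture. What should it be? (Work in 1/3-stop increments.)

Overexposed by 3 1/3 stops → need 3 1/3 stops darker.
Aperture: f/1.1 → f/1.2 → f/1.4 → f/1.6 → f/1.8 → f/2 → f/2.2 → f/2.5 → f/2.8 → f/3.2 → f/3.5.

f/3.5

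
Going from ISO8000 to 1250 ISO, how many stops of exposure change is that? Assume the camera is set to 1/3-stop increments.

2 2/3 stops

8000 → 6400 → 5000 → 4000 → 3200 → 2500 → 2000 → 1600 → 1250 — count the steps: 8 third-stops = 2 2/3 stops.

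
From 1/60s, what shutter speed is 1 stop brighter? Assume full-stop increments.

1/30s

Shutter speed: 1/60 → 1/30 — 1 stop longer (brighter).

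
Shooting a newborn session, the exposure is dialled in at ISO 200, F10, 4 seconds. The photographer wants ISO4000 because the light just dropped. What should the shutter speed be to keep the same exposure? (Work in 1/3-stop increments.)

ISO: 200 → 250 → 320 → 400 → 500 → 640 → 800 → 1000 → 1250 → 1600 → 2000 → 2500 → 3200 → 4000 — 4 1/3 stops higher (brighter).
Need 4 1/3 stops darker from the shutter speed: 4 → 3.2 → 2.5 → 2 → 1.6 → 1.3 → 1 → 0.8 → 0.6 → 0.5 → 0.4 → 0.3 → 1/4 → 1/5.

1/5s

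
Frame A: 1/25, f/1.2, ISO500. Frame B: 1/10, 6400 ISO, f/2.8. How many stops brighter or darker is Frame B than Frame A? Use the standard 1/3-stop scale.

2 2/3 stops brighter

Aperture: f/1.2 → f/1.4 → f/1.6 → f/1.8 → f/2 → f/2.2 → f/2.5 → f/2.8 — 2 1/3 stops stopped down (darker).
Shutter speed: 1/25 → 1/20 → 1/15 → 1/13 → 1/10 — 1 1/3 stops longer (brighter).
ISO: 500 → 640 → 800 → 1000 → 1250 → 1600 → 2000 → 2500 → 3200 → 4000 → 5000 → 6400 — 3 2/3 stops raised (brighter).
Net: −2 1/3 +1 1/3 +3 2/3 = +2 2/3 stops.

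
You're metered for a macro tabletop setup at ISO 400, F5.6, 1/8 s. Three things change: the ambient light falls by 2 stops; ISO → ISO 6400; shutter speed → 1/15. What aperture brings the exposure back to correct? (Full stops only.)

f/8

Scene light: 2 stops darker.
ISO: 400 → 800 → 1600 → 3200 → 6400 — 4 stops raised (brighter).
Shutter speed: 1/8 → 1/15 — 1 stop faster (darker).
Net so far: 1 stop brighter. Aperture: f/5.6 → f/8.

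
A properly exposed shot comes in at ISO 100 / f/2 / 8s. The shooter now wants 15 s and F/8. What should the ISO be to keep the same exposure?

Shutter speed: 8 → 15 — 1 stop longer (brighter).
Aperture: f/2 → f/2.8 → f/4 → f/5.6 → f/8 — 4 stops stopped down (darker).
Net change so far: 3 stops darker. Offset with the ISO: 100 → 200 → 400 → 800.

ISO 800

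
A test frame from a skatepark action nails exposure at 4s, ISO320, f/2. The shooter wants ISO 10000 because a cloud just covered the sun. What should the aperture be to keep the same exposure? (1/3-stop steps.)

ISO: 320 → 400 → 500 → 640 → 800 → 1000 → 1250 → 1600 → 2000 → 2500 → 3200 → 4000 → 5000 → 6400 → 8000 → 10000 — 5 stops raised (brighter).
Need 5 stops darker from the aperture: f/2 → f/2.2 → f/2.5 → f/2.8 → f/3.2 → f/3.5 → f/4 → f/4.5 → f/5 → f/5.6 → f/6.3 → f/7.1 → f/8 → f/9 → f/10 → f/11.

f/11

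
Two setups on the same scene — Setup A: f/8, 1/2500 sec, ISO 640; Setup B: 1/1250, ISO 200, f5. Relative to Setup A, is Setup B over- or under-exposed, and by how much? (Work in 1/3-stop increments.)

Aperture: f/8 → f/7.1 → f/6.3 → f/5.6 → f/5 — 1 1/3 stops wider (brighter).
Shutter speed: 1/2500 → 1/2000 → 1/1600 → 1/1250 — 1 stop slower (brighter).
ISO: 640 → 500 → 400 → 320 → 250 → 200 — 1 2/3 stops dropped (darker).
Net: +1 1/3 +1 −1 2/3 = +2/3 stops.

2/3 stop brighter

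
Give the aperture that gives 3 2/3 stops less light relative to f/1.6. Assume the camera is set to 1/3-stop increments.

f/5.6

Aperture: f/1.6 → f/1.8 → f/2 → f/2.2 → f/2.5 → f/2.8 → f/3.2 → f/3.5 → f/4 → f/4.5 → f/5 → f/5.6 — 3 2/3 stops narrower (darker).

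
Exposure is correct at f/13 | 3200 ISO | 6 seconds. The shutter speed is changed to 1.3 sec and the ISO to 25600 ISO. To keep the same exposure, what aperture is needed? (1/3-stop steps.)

Shutter speed: 6 → 5 → 4 → 3.2 → 2.5 → 2 → 1.6 → 1.3 — 2 1/3 stops shorter (darker).
ISO: 3200 → 4000 → 5000 → 6400 → 8000 → 10000 → 12800 → 16000 → 20000 → 25600 — 3 stops higher (brighter).
Net change so far: 2/3 stop brighter. Offset with the aperture: f/13 → f/14 → f/16.

f/16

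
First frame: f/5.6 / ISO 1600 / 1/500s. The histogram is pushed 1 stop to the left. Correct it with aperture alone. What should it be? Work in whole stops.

f/4

Underexposed by 1 stop → need 1 stop brighter.
Aperture: f/5.6 → f/4.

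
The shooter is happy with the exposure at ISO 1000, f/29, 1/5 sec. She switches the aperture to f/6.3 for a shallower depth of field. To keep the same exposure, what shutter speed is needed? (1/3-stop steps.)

Aperture: f/29 → f/25 → f/22 → f/20 → f/18 → f/16 → f/14 → f/13 → f/11 → f/10 → f/9 → f/8 → f/7.1 → f/6.3 — 4 1/3 stops opened up (brighter).
Need 4 1/3 stops darker from the shutter speed: 1/5 → 1/6 → 1/8 → 1/10 → 1/13 → 1/15 → 1/20 → 1/25 → 1/30 → 1/40 → 1/50 → 1/60 → 1/80 → 1/100.

1/100s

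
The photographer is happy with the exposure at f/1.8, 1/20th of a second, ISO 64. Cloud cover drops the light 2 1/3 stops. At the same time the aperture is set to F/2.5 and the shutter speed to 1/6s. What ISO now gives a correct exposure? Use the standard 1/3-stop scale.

ISO 200

Scene light: 2 1/3 stops darker.
Aperture: f/1.8 → f/2 → f/2.2 → f/2.5 — 1 stop narrower (darker).
Shutter speed: 1/20 → 1/15 → 1/13 → 1/10 → 1/8 → 1/6 — 1 2/3 stops longer (brighter).
Net so far: 1 2/3 stops darker. ISO: 64 → 80 → 100 → 125 → 160 → 200.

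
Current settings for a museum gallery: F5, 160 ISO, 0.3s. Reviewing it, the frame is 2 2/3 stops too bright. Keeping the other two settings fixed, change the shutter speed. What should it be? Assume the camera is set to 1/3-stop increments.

1/20s

Overexposed by 2 2/3 stops → need 2 2/3 stops darker.
Shutter speed: 0.3 → 1/4 → 1/5 → 1/6 → 1/8 → 1/10 → 1/13 → 1/15 → 1/20.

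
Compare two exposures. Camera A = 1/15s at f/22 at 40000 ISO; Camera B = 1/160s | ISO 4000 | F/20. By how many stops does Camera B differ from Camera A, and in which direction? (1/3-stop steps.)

Aperture: f/22 → f/20 — 1/3 stop wider (brighter).
Shutter speed: 1/15 → 1/20 → 1/25 → 1/30 → 1/40 → 1/50 → 1/60 → 1/80 → 1/100 → 1/125 → 1/160 — 3 1/3 stops shorter (darker).
ISO: 40000 → 32000 → 25600 → 20000 → 16000 → 12800 → 10000 → 8000 → 6400 → 5000 → 4000 — 3 1/3 stops dropped (darker).
Net: +1/3 −3 1/3 −3 1/3 = −6 1/3 stops.

6 1/3 stops darker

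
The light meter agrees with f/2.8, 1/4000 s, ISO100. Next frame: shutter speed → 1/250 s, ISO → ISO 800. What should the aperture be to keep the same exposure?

Shutter speed: 1/4000 → 1/2000 → 1/1000 → 1/500 → 1/250 — 4 stops slower (brighter).
ISO: 100 → 200 → 400 → 800 — 3 stops raised (brighter).
Net change so far: 7 stops brighter. Offset with the aperture: f/2.8 → f/4 → f/5.6 → f/8 → f/11 → f/16 → f/22 → f/32.

f/32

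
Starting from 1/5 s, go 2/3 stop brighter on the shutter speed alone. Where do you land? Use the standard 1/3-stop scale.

0.3 s

Shutter speed: 1/5 → 1/4 → 0.3 — 2/3 stop slower (brighter).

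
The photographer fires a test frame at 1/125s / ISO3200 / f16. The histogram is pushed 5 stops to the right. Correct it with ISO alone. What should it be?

Overexposed by 5 stops → need 5 stops darker.
ISO: 3200 → 1600 → 800 → 400 → 200 → 100.

ISO 100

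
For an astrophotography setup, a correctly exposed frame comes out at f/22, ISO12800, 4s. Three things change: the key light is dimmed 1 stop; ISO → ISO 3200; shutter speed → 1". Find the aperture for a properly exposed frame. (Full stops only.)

Scene light: 1 stop darker.
ISO: 12800 → 6400 → 3200 — 2 stops dropped (darker).
Shutter speed: 4 → 2 → 1 — 2 stops faster (darker).
Net so far: 5 stops darker. Aperture: f/22 → f/16 → f/11 → f/8 → f/5.6 → f/4.

f/4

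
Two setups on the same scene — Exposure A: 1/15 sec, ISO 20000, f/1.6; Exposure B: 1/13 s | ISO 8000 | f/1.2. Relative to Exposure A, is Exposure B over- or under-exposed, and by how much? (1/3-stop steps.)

1/3 stop darker

Aperture: f/1.6 → f/1.4 → f/1.2 — 2/3 stop opened up (brighter).
Shutter speed: 1/15 → 1/13 — 1/3 stop slower (brighter).
ISO: 20000 → 16000 → 12800 → 10000 → 8000 — 1 1/3 stops lower (darker).
Net: +2/3 +1/3 −1 1/3 = −1/3 stops.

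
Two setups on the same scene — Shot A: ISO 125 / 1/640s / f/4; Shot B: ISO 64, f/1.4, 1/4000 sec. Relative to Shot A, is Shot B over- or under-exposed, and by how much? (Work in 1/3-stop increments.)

Aperture: f/4 → f/3.5 → f/3.2 → f/2.8 → f/2.5 → f/2.2 → f/2 → f/1.8 → f/1.6 → f/1.4 — 3 stops wider (brighter).
Shutter speed: 1/640 → 1/800 → 1/1000 → 1/1250 → 1/1600 → 1/2000 → 1/2500 → 1/3200 → 1/4000 — 2 2/3 stops faster (darker).
ISO: 125 → 100 → 80 → 64 — 1 stop lower (darker).
Net: +3 −2 2/3 −1 = −2/3 stops.

2/3 stop darker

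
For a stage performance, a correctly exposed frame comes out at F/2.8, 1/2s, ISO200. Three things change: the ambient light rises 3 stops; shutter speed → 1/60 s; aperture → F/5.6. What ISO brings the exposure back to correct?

Scene light: 3 stops brighter.
Shutter speed: 1/2 → 1/4 → 1/8 → 1/15 → 1/30 → 1/60 — 5 stops shorter (darker).
Aperture: f/2.8 → f/4 → f/5.6 — 2 stops narrower (darker).
Net so far: 4 stops darker. ISO: 200 → 400 → 800 → 1600 → 3200.

ISO 3200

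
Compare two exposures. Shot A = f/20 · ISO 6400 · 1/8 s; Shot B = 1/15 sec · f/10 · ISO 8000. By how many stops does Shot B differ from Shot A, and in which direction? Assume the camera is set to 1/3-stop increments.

Aperture: f/20 → f/18 → f/16 → f/14 → f/13 → f/11 → f/10 — 2 stops opened up (brighter).
Shutter speed: 1/8 → 1/10 → 1/13 → 1/15 — 1 stop shorter (darker).
ISO: 6400 → 8000 — 1/3 stop higher (brighter).
Net: +2 −1 +1/3 = +1 1/3 stops.

1 1/3 stops brighter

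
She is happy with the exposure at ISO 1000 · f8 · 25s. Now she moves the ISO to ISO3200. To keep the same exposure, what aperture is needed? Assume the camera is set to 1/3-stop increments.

ISO: 1000 → 1250 → 1600 → 2000 → 2500 → 3200 — 1 2/3 stops raised (brighter).
Need 1 2/3 stops darker from the aperture: f/8 → f/9 → f/10 → f/11 → f/13 → f/14.

f/14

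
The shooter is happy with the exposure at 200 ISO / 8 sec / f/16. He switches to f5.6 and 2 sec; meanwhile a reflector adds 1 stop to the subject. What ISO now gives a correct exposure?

Scene light: 1 stop brighter.
Aperture: f/16 → f/11 → f/8 → f/5.6 — 3 stops opened up (brighter).
Shutter speed: 8 → 4 → 2 — 2 stops shorter (darker).
Net so far: 2 stops brighter. ISO: 200 → 100 → 50.

ISO 50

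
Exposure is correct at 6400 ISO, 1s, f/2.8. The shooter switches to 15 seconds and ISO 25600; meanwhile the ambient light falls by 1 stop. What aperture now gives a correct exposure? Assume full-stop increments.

f/16

Scene light: 1 stop darker.
Shutter speed: 1 → 2 → 4 → 8 → 15 — 4 stops longer (brighter).
ISO: 6400 → 12800 → 25600 — 2 stops raised (brighter).
Net so far: 5 stops brighter. Aperture: f/2.8 → f/4 → f/5.6 → f/8 → f/11 → f/16.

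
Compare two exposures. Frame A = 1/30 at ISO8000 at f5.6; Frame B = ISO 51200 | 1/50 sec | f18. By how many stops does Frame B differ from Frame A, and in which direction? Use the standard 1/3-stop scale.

Aperture: f/5.6 → f/6.3 → f/7.1 → f/8 → f/9 → f/10 → f/11 → f/13 → f/14 → f/16 → f/18 — 3 1/3 stops narrower (darker).
Shutter speed: 1/30 → 1/40 → 1/50 — 2/3 stop faster (darker).
ISO: 8000 → 10000 → 12800 → 16000 → 20000 → 25600 → 32000 → 40000 → 51200 — 2 2/3 stops higher (brighter).
Net: −3 1/3 −2/3 +2 2/3 = −1 1/3 stops.

1 1/3 stops darker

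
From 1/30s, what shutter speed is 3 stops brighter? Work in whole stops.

Shutter speed: 1/30 → 1/15 → 1/8 → 1/4 — 3 stops slower (brighter).

1/4s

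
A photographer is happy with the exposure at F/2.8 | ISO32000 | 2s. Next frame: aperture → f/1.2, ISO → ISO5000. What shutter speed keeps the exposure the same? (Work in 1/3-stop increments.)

Aperture: f/2.8 → f/2.5 → f/2.2 → f/2 → f/1.8 → f/1.6 → f/1.4 → f/1.2 — 2 1/3 stops larger aperture (brighter).
ISO: 32000 → 25600 → 20000 → 16000 → 12800 → 10000 → 8000 → 6400 → 5000 — 2 2/3 stops dropped (darker).
Net change so far: 1/3 stop darker. Offset with the shutter speed: 2 → 2.5.

2.5 s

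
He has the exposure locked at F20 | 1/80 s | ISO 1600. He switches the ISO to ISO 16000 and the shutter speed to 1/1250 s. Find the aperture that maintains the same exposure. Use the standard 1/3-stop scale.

f/16

ISO: 1600 → 2000 → 2500 → 3200 → 4000 → 5000 → 6400 → 8000 → 10000 → 12800 → 16000 — 3 1/3 stops raised (brighter).
Shutter speed: 1/80 → 1/100 → 1/125 → 1/160 → 1/200 → 1/250 → 1/320 → 1/400 → 1/500 → 1/640 → 1/800 → 1/1000 → 1/1250 — 4 stops faster (darker).
Net change so far: 2/3 stop darker. Offset with the aperture: f/20 → f/18 → f/16.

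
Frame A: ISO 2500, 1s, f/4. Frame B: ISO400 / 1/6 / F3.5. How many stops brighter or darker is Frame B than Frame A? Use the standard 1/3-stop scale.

Aperture: f/4 → f/3.5 — 1/3 stop wider (brighter).
Shutter speed: 1 → 0.8 → 0.6 → 0.5 → 0.4 → 0.3 → 1/4 → 1/5 → 1/6 — 2 2/3 stops shorter (darker).
ISO: 2500 → 2000 → 1600 → 1250 → 1000 → 800 → 640 → 500 → 400 — 2 2/3 stops dropped (darker).
Net: +1/3 −2 2/3 −2 2/3 = −5 stops.

5 stops darker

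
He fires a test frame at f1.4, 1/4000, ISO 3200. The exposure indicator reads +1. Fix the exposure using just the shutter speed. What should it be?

1/8000s

Overexposed by 1 stop → need 1 stop darker.
Shutter speed: 1/4000 → 1/8000.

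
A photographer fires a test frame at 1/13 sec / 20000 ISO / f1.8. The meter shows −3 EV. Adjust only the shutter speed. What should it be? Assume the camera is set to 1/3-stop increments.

0.6 s

Underexposed by 3 stops → need 3 stops brighter.
Shutter speed: 1/13 → 1/10 → 1/8 → 1/6 → 1/5 → 1/4 → 0.3 → 0.4 → 0.5 → 0.6.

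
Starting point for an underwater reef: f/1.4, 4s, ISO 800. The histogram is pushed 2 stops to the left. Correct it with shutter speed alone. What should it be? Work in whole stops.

15 s

Underexposed by 2 stops → need 2 stops brighter.
Shutter speed: 4 → 8 → 15.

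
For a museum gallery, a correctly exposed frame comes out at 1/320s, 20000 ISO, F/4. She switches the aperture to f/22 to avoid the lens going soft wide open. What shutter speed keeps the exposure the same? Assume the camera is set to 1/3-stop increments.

1/10s

Aperture: f/4 → f/4.5 → f/5 → f/5.6 → f/6.3 → f/7.1 → f/8 → f/9 → f/10 → f/11 → f/13 → f/14 → f/16 → f/18 → f/20 → f/22 — 5 stops stopped down (darker).
Need 5 stops brighter from the shutter speed: 1/320 → 1/250 → 1/200 → 1/160 → 1/125 → 1/100 → 1/80 → 1/60 → 1/50 → 1/40 → 1/30 → 1/25 → 1/20 → 1/15 → 1/13 → 1/10.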